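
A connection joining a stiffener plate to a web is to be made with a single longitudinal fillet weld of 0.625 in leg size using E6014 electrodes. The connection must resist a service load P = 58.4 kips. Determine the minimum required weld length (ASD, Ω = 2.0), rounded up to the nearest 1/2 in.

E60XX → F_EXX = 60 ksi.
Throat t_e = 0.707 × 0.625 = 0.4419 in.
r_n/Ω = (0.6 × 60 × 0.4419) / 2.0 = 7.954 kip/in.
L_req = P / (r_n/Ω) = 58.4 / 7.954 = 7.342 in total.
Round up → use L = 7.5 in.

L = 7.5 in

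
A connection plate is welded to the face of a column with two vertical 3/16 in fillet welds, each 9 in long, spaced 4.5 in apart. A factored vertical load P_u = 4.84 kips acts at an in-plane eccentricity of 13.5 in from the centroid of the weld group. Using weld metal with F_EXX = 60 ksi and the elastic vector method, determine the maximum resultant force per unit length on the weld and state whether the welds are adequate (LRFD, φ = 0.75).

f_max ≈ 1.68 kip/in; adequate

Total weld length L_w = 18 in. Treat welds as unit-width lines.
Polar moment about centroid: J = 2[d³/12 + d(b/2)²] = 2[9³/12 + 9×2.25²] = 212.6 in³.
Direct shear f_v = P/L_w = 4.84 / 18 = 0.2689 kip/in (vertical).
Torsion M = P·e = 4.84 × 13.5 = 65.34 kip·in.
Critical point at (x, y) = (2.25, 4.5) from centroid. f_tx = M·y/J = 1.383 kip/in; f_ty = M·x/J = 0.6914 kip/in.
Resultant f_max = √[f_tx² + (f_v + f_ty)²] = √[1.383² + (0.2689 + 0.6914)²] = 1.684 kip/in.
Capacity per unit length: φr_n = 0.75 × 0.6 × 60 × (0.707 × 0.1875) = 3.579 kip/in.
1.684 ≤ 3.579 → adequate.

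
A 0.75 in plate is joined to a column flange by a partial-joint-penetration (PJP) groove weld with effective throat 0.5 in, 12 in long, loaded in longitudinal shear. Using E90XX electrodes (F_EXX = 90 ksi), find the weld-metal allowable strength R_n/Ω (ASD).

R_n/Ω ≈ 162 kips

Effective throat (given) t_e = 0.5 in.
A_we = 0.5 × 12 = 6 in².
F_nw = 0.6 F_EXX = 54 ksi.
R_n/Ω = (54 × 6) / 2.0 = 162 kips.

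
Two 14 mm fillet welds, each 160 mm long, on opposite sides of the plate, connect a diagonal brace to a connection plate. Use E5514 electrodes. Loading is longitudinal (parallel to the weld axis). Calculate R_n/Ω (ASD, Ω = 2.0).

R_n/Ω ≈ 523 kN

E55XX → F_EXX = 550 MPa.
Effective throat t_e = 0.707 × 14 = 9.898 mm.
Total length L = 320 mm; A_we = 9.898 × 320 = 3167 mm².
F_nw = 0.6 F_EXX = 0.6 × 550 = 330 MPa.
R_n = 330 × 3167 × 10⁻³ = 1045 kN; R_n/Ω = 1045/2.0 = 522.6 kN.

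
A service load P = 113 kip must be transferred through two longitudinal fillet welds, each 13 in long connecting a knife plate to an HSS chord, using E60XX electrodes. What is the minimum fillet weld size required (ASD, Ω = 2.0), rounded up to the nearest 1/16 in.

w = 3/8 in

E60XX → F_EXX = 60 ksi.
Total weld length L = 26 in.
Required throat t_e = P × Ω / (0.6 F_EXX × L) = 113 × 2.0 / (0.6 × 60 × 26) = 0.2415 in.
Required leg w = t_e / 0.707 = 0.3415 in → use 3/8 in.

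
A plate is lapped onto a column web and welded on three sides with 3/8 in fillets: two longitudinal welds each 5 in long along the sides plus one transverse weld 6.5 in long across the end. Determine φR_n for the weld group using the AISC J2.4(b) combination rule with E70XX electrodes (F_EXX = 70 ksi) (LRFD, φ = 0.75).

t_e = 0.707 × 0.375 = 0.2651 in.
R_nwl = 0.6 × 70 × 0.2651 × 10 = 111.4 kip (longitudinal, 2 welds).
R_nwt = 0.6 × 70 × 0.2651 × 6.5 = 72.38 kip (transverse, base value).
(i) R_nwl + R_nwt = 183.7 kip; (ii) 0.85 R_nwl + 1.5 R_nwt = 203.2 kip.
R_n = max = 203.2 kip [governs: (ii)]; φR_n = 152.4 kip.

φR_n ≈ 152 kip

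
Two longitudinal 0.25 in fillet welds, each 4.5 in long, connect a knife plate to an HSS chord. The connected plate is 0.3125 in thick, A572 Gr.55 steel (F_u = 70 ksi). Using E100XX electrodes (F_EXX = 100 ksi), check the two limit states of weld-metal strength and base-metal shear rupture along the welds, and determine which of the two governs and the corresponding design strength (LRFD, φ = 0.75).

t_e = 0.707 × 0.25 = 0.1767 in; L = 9 in.
Weld metal: φR_n = 0.75 × 0.6 × 100 × 0.1767 × 9 = 71.58 kips.
Base metal (shear rupture): φR_n = 0.75 × 0.6 × 70 × 0.3125 × 9 = 88.59 kips.
Governing: weld metal.

φR_n ≈ 71.6 kips (weld metal governs)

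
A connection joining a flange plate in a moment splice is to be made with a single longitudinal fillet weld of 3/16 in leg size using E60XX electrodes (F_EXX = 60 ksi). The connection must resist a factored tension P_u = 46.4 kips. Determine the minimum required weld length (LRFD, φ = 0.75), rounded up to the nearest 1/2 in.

Throat t_e = 0.707 × 0.1875 = 0.1326 in.
φr_n = 0.75 × 0.6 × 60 × 0.1326 = 3.579 kips/in.
L_req = P_u / φr_n = 46.4 / 3.579 = 12.96 in total.
Round up → use L = 13 in.

L = 13 in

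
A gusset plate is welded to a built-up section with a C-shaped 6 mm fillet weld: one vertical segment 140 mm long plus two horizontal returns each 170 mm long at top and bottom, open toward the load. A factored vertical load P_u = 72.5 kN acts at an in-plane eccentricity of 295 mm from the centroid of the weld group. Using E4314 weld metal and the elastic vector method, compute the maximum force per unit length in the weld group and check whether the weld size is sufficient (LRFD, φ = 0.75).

E43XX → F_EXX = 430 MPa.
Total weld length L_w = 480 mm. Treat welds as unit-width lines.
Centroid: x̄ = 2×170×85 / 480 = 60.21 mm from the vertical weld.
Polar moment about centroid: J = I_x + I_y = [140³/12 + 2×170×70²] + [140×60.21² + 2(170³/12 + 170×24.79²)] = 3430000 mm³.
Direct shear f_v = P/L_w = 72.5×10³ / 480 = 151 N/mm (vertical).
Torsion M = P·e = 72.5×10³ × 295 = 21388000 N·mm.
Critical point at (x, y) = (109.8, 70) from centroid. f_tx = M·y/J = 436.5 N/mm; f_ty = M·x/J = 684.6 N/mm.
Resultant f_max = √[f_tx² + (f_v + f_ty)²] = √[436.5² + (151 + 684.6)²] = 942.8 N/mm.
Capacity per unit length: φr_n = 0.75 × 0.6 × 430 × (0.707 × 6) = 820.8 N/mm.
942.8 > 820.8 → NOT adequate.

f_max ≈ 943 N/mm; NOT adequate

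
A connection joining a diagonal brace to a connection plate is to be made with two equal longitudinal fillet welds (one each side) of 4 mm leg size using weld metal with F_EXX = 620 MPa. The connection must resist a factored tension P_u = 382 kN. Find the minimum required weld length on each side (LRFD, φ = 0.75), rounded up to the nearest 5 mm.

Throat t_e = 0.707 × 4 = 2.828 mm.
φr_n = 0.75 × 0.6 × 620 × 2.828 × 10⁻³ = 0.789 kN/mm.
L_req = P_u / φr_n = 382 / 0.789 = 484.1 mm total.
Per side: 484.1 / 2 = 242.1 mm.
Round up → use L = 245 mm on each side.

L = 245 mm on each side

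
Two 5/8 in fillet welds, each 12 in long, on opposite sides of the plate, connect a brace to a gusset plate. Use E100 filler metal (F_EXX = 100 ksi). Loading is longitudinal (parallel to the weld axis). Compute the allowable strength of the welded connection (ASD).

Effective throat t_e = 0.707 × 0.625 = 0.4419 in.
Total length L = 24 in; A_we = 0.4419 × 24 = 10.6 in².
F_nw = 0.6 F_EXX = 0.6 × 100 = 60 ksi.
R_n = 60 × 10.6 = 636.3 kip; R_n/Ω = 636.3/2.0 = 318.1 kip.

R_n/Ω ≈ 318 kip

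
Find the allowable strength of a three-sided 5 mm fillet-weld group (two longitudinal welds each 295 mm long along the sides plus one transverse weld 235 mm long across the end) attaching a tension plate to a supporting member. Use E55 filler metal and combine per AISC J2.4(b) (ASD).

R_n/Ω ≈ 498 kN

E55XX → F_EXX = 550 MPa.
t_e = 0.707 × 5 = 3.535 mm.
R_nwl = 0.6 × 550 × 3.535 × 590 × 10⁻³ = 688.3 kN (longitudinal, 2 welds).
R_nwt = 0.6 × 550 × 3.535 × 235 × 10⁻³ = 274.1 kN (transverse, base value).
(i) R_nwl + R_nwt = 962.4 kN; (ii) 0.85 R_nwl + 1.5 R_nwt = 996.2 kN.
R_n = max = 996.2 kN [governs: (ii)]; R_n/Ω = 498.1 kN.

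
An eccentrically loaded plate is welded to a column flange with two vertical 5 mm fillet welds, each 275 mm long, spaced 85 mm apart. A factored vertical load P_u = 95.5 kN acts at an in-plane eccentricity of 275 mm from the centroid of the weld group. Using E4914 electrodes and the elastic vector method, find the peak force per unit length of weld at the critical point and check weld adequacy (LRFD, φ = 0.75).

E49XX → F_EXX = 490 MPa.
Total weld length L_w = 550 mm. Treat welds as unit-width lines.
Polar moment about centroid: J = 2[d³/12 + d(b/2)²] = 2[275³/12 + 275×42.5²] = 4460000 mm³.
Direct shear f_v = P/L_w = 95.5×10³ / 550 = 173.6 N/mm (vertical).
Torsion M = P·e = 95.5×10³ × 275 = 26262000 N·mm.
Critical point at (x, y) = (42.5, 137.5) from centroid. f_tx = M·y/J = 809.7 N/mm; f_ty = M·x/J = 250.3 N/mm.
Resultant f_max = √[f_tx² + (f_v + f_ty)²] = √[809.7² + (173.6 + 250.3)²] = 914 N/mm.
Capacity per unit length: φr_n = 0.75 × 0.6 × 490 × (0.707 × 5) = 779.5 N/mm.
914 > 779.5 → NOT adequate.

f_max ≈ 914 N/mm; NOT adequate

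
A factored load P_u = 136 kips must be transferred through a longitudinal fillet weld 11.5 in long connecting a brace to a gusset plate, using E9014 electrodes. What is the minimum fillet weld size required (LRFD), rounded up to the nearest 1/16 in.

E90XX → F_EXX = 90 ksi.
Total weld length L = 11.5 in.
Required throat t_e = P_u / (φ × 0.6 F_EXX × L) = 136 / (0.75 × 0.6 × 90 × 11.5) = 0.292 in.
Required leg w = t_e / 0.707 = 0.413 in → use 7/16 in.

w = 7/16 in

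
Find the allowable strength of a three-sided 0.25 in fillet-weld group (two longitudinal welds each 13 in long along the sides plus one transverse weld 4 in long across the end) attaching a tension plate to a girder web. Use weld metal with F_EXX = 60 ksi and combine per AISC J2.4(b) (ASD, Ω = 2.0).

t_e = 0.707 × 0.25 = 0.1767 in.
R_nwl = 0.6 × 60 × 0.1767 × 26 = 165.4 kip (longitudinal, 2 welds).
R_nwt = 0.6 × 60 × 0.1767 × 4 = 25.45 kip (transverse, base value).
(i) R_nwl + R_nwt = 190.9 kip; (ii) 0.85 R_nwl + 1.5 R_nwt = 178.8 kip.
R_n = max = 190.9 kip [governs: (i)]; R_n/Ω = 95.44 kip.

R_n/Ω ≈ 95.4 kip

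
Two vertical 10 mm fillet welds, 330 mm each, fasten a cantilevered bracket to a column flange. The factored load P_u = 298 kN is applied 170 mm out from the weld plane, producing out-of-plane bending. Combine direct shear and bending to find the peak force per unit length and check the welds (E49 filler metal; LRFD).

f_max ≈ 1470 N/mm; adequate

E49XX → F_EXX = 490 MPa.
L_w = 2 × 330 = 660 mm; section modulus (unit throat) S = 2 × L²/6 = 36300 mm².
Direct shear f_v = P/L_w = 298×10³/660 = 451.5 N/mm.
Moment M = P × e = 298×10³ × 170 = 50660000 N·mm; bending f_b = M/S = 1396 N/mm.
f_max = √(f_v² + f_b²) = √(451.5² + 1396²) = 1467 N/mm.
φr_n = 0.75 × 0.6 × 490 × (0.707 × 10) = 1559 N/mm → adequate.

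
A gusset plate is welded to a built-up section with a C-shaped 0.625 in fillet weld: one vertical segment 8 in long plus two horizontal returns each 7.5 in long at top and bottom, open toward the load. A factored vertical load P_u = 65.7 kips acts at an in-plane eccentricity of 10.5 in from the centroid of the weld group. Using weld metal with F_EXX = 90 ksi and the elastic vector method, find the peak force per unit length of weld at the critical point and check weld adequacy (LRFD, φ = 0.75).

Total weld length L_w = 23 in. Treat welds as unit-width lines.
Centroid: x̄ = 2×7.5×3.75 / 23 = 2.446 in from the vertical weld.
Polar moment about centroid: J = I_x + I_y = [8³/12 + 2×7.5×4²] + [8×2.446² + 2(7.5³/12 + 7.5×1.304²)] = 426.3 in³.
Direct shear f_v = P/L_w = 65.7 / 23 = 2.857 kip/in (vertical).
Torsion M = P·e = 65.7 × 10.5 = 689.85 kip·in.
Critical point at (x, y) = (5.054, 4) from centroid. f_tx = M·y/J = 6.472 kip/in; f_ty = M·x/J = 8.178 kip/in.
Resultant f_max = √[f_tx² + (f_v + f_ty)²] = √[6.472² + (2.857 + 8.178)²] = 12.79 kip/in.
Capacity per unit length: φr_n = 0.75 × 0.6 × 90 × (0.707 × 0.625) = 17.9 kip/in.
12.79 ≤ 17.9 → adequate.

f_max ≈ 12.8 kip/in; adequate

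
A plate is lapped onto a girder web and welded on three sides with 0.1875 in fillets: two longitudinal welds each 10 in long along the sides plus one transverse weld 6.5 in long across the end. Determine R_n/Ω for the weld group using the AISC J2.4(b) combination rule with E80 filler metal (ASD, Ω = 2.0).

R_n/Ω ≈ 85.1 kip

E80XX → F_EXX = 80 ksi.
t_e = 0.707 × 0.1875 = 0.1326 in.
R_nwl = 0.6 × 80 × 0.1326 × 20 = 127.3 kip (longitudinal, 2 welds).
R_nwt = 0.6 × 80 × 0.1326 × 6.5 = 41.36 kip (transverse, base value).
(i) R_nwl + R_nwt = 168.6 kip; (ii) 0.85 R_nwl + 1.5 R_nwt = 170.2 kip.
R_n = max = 170.2 kip [governs: (ii)]; R_n/Ω = 85.11 kip.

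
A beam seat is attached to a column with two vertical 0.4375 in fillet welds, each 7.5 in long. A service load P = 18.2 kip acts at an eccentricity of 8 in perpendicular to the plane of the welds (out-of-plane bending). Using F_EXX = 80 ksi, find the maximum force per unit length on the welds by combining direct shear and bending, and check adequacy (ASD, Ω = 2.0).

L_w = 2 × 7.5 = 15 in; section modulus (unit throat) S = 2 × L²/6 = 18.75 in².
Direct shear f_v = P/L_w = 18.2/15 = 1.213 kip/in.
Moment M = P × e = 18.2 × 8 = 145.6 kip·in; bending f_b = M/S = 7.765 kip/in.
f_max = √(f_v² + f_b²) = √(1.213² + 7.765²) = 7.86 kip/in.
r_n/Ω = (1/2.0) × 0.6 × 80 × (0.707 × 0.4375) = 7.423 kip/in → NOT adequate.

f_max ≈ 7.86 kip/in; NOT adequate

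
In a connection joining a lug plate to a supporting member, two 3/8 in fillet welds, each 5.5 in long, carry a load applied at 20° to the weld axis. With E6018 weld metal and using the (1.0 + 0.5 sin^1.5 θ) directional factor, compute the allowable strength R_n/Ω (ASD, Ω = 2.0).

E60XX → F_EXX = 60 ksi.
t_e = 0.707 × 0.375 = 0.2651 in; A_we = 0.2651 × 11 = 2.916 in².
Directional factor: 1.0 + 0.5 sin^1.5(20°) = 1.1.
F_nw = 0.6 × 60 × 1.1 = 39.6 ksi.
R_n/Ω = (39.6 × 2.916) / 2.0 = 57.74 kip.

R_n/Ω ≈ 57.7 kip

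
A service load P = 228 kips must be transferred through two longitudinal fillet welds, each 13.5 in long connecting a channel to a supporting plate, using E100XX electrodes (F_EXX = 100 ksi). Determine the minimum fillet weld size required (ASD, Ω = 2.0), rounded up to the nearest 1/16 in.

Total weld length L = 27 in.
Required throat t_e = P × Ω / (0.6 F_EXX × L) = 228 × 2.0 / (0.6 × 100 × 27) = 0.2815 in.
Required leg w = t_e / 0.707 = 0.3981 in → use 7/16 in.

w = 7/16 in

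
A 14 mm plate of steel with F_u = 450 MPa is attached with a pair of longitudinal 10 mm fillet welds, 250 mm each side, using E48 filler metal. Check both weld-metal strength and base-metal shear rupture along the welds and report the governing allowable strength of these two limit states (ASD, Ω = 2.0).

E48XX → F_EXX = 480 MPa.
t_e = 0.707 × 10 = 7.07 mm; L = 500 mm.
Weld metal: R_n/Ω = (1/2.0) × 0.6 × 480 × 7.07 × 500 × 10⁻³ = 509 kN.
Base metal (shear rupture): R_n/Ω = (1/2.0) × 0.6 × 450 × 14 × 500 × 10⁻³ = 945 kN.
Governing: weld metal.

R_n/Ω ≈ 509 kN (weld metal governs)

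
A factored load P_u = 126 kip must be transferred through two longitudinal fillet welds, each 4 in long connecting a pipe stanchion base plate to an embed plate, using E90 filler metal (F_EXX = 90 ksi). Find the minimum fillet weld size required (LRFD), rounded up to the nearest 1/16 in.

Total weld length L = 8 in.
Required throat t_e = P_u / (φ × 0.6 F_EXX × L) = 126 / (0.75 × 0.6 × 90 × 8) = 0.3889 in.
Required leg w = t_e / 0.707 = 0.5501 in → use 9/16 in.

w = 9/16 in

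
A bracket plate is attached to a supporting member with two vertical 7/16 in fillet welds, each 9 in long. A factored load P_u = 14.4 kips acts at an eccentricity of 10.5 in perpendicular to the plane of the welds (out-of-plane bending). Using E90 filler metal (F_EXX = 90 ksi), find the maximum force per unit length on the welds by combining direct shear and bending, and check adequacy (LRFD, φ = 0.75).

f_max ≈ 5.66 kip/in; adequate

L_w = 2 × 9 = 18 in; section modulus (unit throat) S = 2 × L²/6 = 27 in².
Direct shear f_v = P/L_w = 14.4/18 = 0.8 kip/in.
Moment M = P × e = 14.4 × 10.5 = 151.2 kip·in; bending f_b = M/S = 5.6 kip/in.
f_max = √(f_v² + f_b²) = √(0.8² + 5.6²) = 5.657 kip/in.
φr_n = 0.75 × 0.6 × 90 × (0.707 × 0.4375) = 12.53 kip/in → adequate.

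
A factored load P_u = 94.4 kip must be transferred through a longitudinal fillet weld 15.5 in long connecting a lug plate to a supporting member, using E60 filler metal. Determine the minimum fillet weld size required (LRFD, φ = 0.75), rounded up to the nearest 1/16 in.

w = 3/8 in

E60XX → F_EXX = 60 ksi.
Total weld length L = 15.5 in.
Required throat t_e = P_u / (φ × 0.6 F_EXX × L) = 94.4 / (0.75 × 0.6 × 60 × 15.5) = 0.2256 in.
Required leg w = t_e / 0.707 = 0.319 in → use 3/8 in.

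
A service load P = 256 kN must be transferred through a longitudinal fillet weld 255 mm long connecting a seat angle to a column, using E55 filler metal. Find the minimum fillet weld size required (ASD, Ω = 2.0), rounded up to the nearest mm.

w = 9 mm

E55XX → F_EXX = 550 MPa.
Total weld length L = 255 mm.
Required throat t_e = P × Ω / (0.6 F_EXX × L) = 256 × 2.0 / (0.6 × 550 × 255 × 10⁻³) = 6.084 mm.
Required leg w = t_e / 0.707 = 8.606 mm → use 9 mm.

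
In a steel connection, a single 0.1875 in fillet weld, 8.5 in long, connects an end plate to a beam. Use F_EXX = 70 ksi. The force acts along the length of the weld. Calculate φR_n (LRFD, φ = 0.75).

φR_n ≈ 35.5 kips

Effective throat t_e = 0.707 × 0.1875 = 0.1326 in.
Total length L = 8.5 in; A_we = 0.1326 × 8.5 = 1.127 in².
F_nw = 0.6 F_EXX = 0.6 × 70 = 42 ksi.
φR_n = 0.75 × 42 × 1.127 = 35.49 kips.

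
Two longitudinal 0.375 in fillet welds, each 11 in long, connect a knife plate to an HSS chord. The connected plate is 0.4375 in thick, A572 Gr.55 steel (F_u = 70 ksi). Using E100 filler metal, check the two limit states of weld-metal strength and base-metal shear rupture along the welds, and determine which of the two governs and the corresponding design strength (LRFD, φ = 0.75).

φR_n ≈ 262 kips (weld metal governs)

E100XX → F_EXX = 100 ksi.
t_e = 0.707 × 0.375 = 0.2651 in; L = 22 in.
Weld metal: φR_n = 0.75 × 0.6 × 100 × 0.2651 × 22 = 262.5 kips.
Base metal (shear rupture): φR_n = 0.75 × 0.6 × 70 × 0.4375 × 22 = 303.2 kips.
Governing: weld metal.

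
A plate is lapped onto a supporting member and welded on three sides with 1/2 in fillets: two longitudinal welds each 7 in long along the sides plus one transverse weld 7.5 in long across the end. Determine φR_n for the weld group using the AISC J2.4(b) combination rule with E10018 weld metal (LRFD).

E100XX → F_EXX = 100 ksi.
t_e = 0.707 × 0.5 = 0.3535 in.
R_nwl = 0.6 × 100 × 0.3535 × 14 = 296.9 kips (longitudinal, 2 welds).
R_nwt = 0.6 × 100 × 0.3535 × 7.5 = 159.1 kips (transverse, base value).
(i) R_nwl + R_nwt = 456 kips; (ii) 0.85 R_nwl + 1.5 R_nwt = 491 kips.
R_n = max = 491 kips [governs: (ii)]; φR_n = 368.3 kips.

φR_n ≈ 368 kips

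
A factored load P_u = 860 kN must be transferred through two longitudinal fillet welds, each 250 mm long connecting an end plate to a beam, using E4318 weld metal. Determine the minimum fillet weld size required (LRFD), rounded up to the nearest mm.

E43XX → F_EXX = 430 MPa.
Total weld length L = 500 mm.
Required throat t_e = P_u / (φ × 0.6 F_EXX × L) = 860 / (0.75 × 0.6 × 430 × 500 × 10⁻³) = 8.889 mm.
Required leg w = t_e / 0.707 = 12.57 mm → use 13 mm.

w = 13 mm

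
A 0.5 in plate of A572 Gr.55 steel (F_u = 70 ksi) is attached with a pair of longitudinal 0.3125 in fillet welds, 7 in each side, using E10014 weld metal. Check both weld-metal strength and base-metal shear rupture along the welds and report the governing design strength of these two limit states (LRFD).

E100XX → F_EXX = 100 ksi.
t_e = 0.707 × 0.3125 = 0.2209 in; L = 14 in.
Weld metal: φR_n = 0.75 × 0.6 × 100 × 0.2209 × 14 = 139.2 kips.
Base metal (shear rupture): φR_n = 0.75 × 0.6 × 70 × 0.5 × 14 = 220.5 kips.
Governing: weld metal.

φR_n ≈ 139 kips (weld metal governs)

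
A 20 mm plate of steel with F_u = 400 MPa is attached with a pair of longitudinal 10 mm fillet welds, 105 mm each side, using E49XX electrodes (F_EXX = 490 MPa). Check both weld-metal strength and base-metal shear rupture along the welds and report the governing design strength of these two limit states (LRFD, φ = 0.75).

φR_n ≈ 327 kN (weld metal governs)

t_e = 0.707 × 10 = 7.07 mm; L = 210 mm.
Weld metal: φR_n = 0.75 × 0.6 × 490 × 7.07 × 210 × 10⁻³ = 327.4 kN.
Base metal (shear rupture): φR_n = 0.75 × 0.6 × 400 × 20 × 210 × 10⁻³ = 756 kN.
Governing: weld metal.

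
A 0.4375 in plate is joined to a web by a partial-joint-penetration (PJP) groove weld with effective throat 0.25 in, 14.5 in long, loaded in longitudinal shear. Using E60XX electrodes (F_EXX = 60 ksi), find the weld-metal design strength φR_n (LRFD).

φR_n ≈ 97.9 kip

Effective throat (given) t_e = 0.25 in.
A_we = 0.25 × 14.5 = 3.625 in².
F_nw = 0.6 F_EXX = 36 ksi.
φR_n = 0.75 × 36 × 3.625 = 97.88 kip.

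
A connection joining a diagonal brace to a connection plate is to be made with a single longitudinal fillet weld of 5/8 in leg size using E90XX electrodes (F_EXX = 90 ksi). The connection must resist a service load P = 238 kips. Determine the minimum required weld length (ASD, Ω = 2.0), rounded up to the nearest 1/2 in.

L = 20 in

Throat t_e = 0.707 × 0.625 = 0.4419 in.
r_n/Ω = (0.6 × 90 × 0.4419) / 2.0 = 11.93 kip/in.
L_req = P / (r_n/Ω) = 238 / 11.93 = 19.95 in total.
Round up → use L = 20 in.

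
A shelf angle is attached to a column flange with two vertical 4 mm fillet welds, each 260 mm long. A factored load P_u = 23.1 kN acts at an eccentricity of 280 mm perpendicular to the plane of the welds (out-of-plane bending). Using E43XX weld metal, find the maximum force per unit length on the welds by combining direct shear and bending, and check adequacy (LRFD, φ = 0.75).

E43XX → F_EXX = 430 MPa.
L_w = 2 × 260 = 520 mm; section modulus (unit throat) S = 2 × L²/6 = 22530 mm².
Direct shear f_v = P/L_w = 23.1×10³/520 = 44.42 N/mm.
Moment M = P × e = 23.1×10³ × 280 = 6468000 N·mm; bending f_b = M/S = 287 N/mm.
f_max = √(f_v² + f_b²) = √(44.42² + 287²) = 290.5 N/mm.
φr_n = 0.75 × 0.6 × 430 × (0.707 × 4) = 547.2 N/mm → adequate.

f_max ≈ 290 N/mm; adequate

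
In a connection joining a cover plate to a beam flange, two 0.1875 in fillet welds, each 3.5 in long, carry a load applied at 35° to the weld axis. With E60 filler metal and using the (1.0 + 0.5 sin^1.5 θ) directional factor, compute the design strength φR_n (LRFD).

φR_n ≈ 30.5 kip

E60XX → F_EXX = 60 ksi.
t_e = 0.707 × 0.1875 = 0.1326 in; A_we = 0.1326 × 7 = 0.9279 in².
Directional factor: 1.0 + 0.5 sin^1.5(35°) = 1.217.
F_nw = 0.6 × 60 × 1.217 = 43.82 ksi.
φR_n = 0.75 × 43.82 × 0.9279 = 30.5 kip.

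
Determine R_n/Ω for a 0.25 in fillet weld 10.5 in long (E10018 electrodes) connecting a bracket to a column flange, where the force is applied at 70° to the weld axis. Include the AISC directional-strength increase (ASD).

E100XX → F_EXX = 100 ksi.
t_e = 0.707 × 0.25 = 0.1767 in; A_we = 0.1767 × 10.5 = 1.856 in².
Directional factor: 1.0 + 0.5 sin^1.5(70°) = 1.455.
F_nw = 0.6 × 100 × 1.455 = 87.33 ksi.
R_n/Ω = (87.33 × 1.856) / 2.0 = 81.03 kips.

R_n/Ω ≈ 81 kips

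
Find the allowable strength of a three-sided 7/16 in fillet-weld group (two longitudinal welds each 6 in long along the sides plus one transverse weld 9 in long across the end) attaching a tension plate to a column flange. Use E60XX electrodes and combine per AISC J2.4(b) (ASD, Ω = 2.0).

E60XX → F_EXX = 60 ksi.
t_e = 0.707 × 0.4375 = 0.3093 in.
R_nwl = 0.6 × 60 × 0.3093 × 12 = 133.6 kips (longitudinal, 2 welds).
R_nwt = 0.6 × 60 × 0.3093 × 9 = 100.2 kips (transverse, base value).
(i) R_nwl + R_nwt = 233.8 kips; (ii) 0.85 R_nwl + 1.5 R_nwt = 263.9 kips.
R_n = max = 263.9 kips [governs: (ii)]; R_n/Ω = 132 kips.

R_n/Ω ≈ 132 kips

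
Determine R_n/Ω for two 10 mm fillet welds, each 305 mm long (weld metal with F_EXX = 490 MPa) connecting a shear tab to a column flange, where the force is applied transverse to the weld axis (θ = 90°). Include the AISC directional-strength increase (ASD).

R_n/Ω ≈ 951 kN

t_e = 0.707 × 10 = 7.07 mm; A_we = 7.07 × 610 = 4313 mm².
Directional factor: 1.0 + 0.5 sin^1.5(90°) = 1.5.
F_nw = 0.6 × 490 × 1.5 = 441 MPa.
R_n/Ω = (441 × 4313) / 2.0 × 10⁻³ = 951 kN.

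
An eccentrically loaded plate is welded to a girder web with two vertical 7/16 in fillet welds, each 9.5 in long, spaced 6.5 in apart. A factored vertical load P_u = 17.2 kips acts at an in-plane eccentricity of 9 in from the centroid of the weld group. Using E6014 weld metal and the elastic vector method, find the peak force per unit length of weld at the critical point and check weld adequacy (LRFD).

E60XX → F_EXX = 60 ksi.
Total weld length L_w = 19 in. Treat welds as unit-width lines.
Polar moment about centroid: J = 2[d³/12 + d(b/2)²] = 2[9.5³/12 + 9.5×3.25²] = 343.6 in³.
Direct shear f_v = P/L_w = 17.2 / 19 = 0.9053 kip/in (vertical).
Torsion M = P·e = 17.2 × 9 = 154.8 kip·in.
Critical point at (x, y) = (3.25, 4.75) from centroid. f_tx = M·y/J = 2.14 kip/in; f_ty = M·x/J = 1.464 kip/in.
Resultant f_max = √[f_tx² + (f_v + f_ty)²] = √[2.14² + (0.9053 + 1.464)²] = 3.193 kip/in.
Capacity per unit length: φr_n = 0.75 × 0.6 × 60 × (0.707 × 0.4375) = 8.351 kip/in.
3.193 ≤ 8.351 → adequate.

f_max ≈ 3.19 kip/in; adequate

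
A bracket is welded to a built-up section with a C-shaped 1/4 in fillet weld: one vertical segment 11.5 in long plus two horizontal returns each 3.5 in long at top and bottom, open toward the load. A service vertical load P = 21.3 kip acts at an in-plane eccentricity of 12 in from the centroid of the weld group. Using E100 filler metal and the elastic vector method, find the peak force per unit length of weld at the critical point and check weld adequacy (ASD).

f_max ≈ 4.95 kip/in; adequate

E100XX → F_EXX = 100 ksi.
Total weld length L_w = 18.5 in. Treat welds as unit-width lines.
Centroid: x̄ = 2×3.5×1.75 / 18.5 = 0.6622 in from the vertical weld.
Polar moment about centroid: J = I_x + I_y = [11.5³/12 + 2×3.5×5.75²] + [11.5×0.6622² + 2(3.5³/12 + 3.5×1.088²)] = 378.6 in³.
Direct shear f_v = P/L_w = 21.3 / 18.5 = 1.151 kip/in (vertical).
Torsion M = P·e = 21.3 × 12 = 255.6 kip·in.
Critical point at (x, y) = (2.838, 5.75) from centroid. f_tx = M·y/J = 3.881 kip/in; f_ty = M·x/J = 1.916 kip/in.
Resultant f_max = √[f_tx² + (f_v + f_ty)²] = √[3.881² + (1.151 + 1.916)²] = 4.947 kip/in.
Capacity per unit length: r_n/Ω = (1/2.0) × 0.6 × 100 × (0.707 × 0.25) = 5.302 kip/in.
4.947 ≤ 5.302 → adequate.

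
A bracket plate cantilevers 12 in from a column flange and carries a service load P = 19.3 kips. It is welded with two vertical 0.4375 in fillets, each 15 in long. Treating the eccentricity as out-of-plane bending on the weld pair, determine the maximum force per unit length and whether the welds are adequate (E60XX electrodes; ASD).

f_max ≈ 3.15 kip/in; adequate

E60XX → F_EXX = 60 ksi.
L_w = 2 × 15 = 30 in; section modulus (unit throat) S = 2 × L²/6 = 75 in².
Direct shear f_v = P/L_w = 19.3/30 = 0.6433 kip/in.
Moment M = P × e = 19.3 × 12 = 231.6 kip·in; bending f_b = M/S = 3.088 kip/in.
f_max = √(f_v² + f_b²) = √(0.6433² + 3.088²) = 3.154 kip/in.
r_n/Ω = (1/2.0) × 0.6 × 60 × (0.707 × 0.4375) = 5.568 kip/in → adequate.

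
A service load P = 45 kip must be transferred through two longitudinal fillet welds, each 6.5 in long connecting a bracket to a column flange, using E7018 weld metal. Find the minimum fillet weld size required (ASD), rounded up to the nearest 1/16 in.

E70XX → F_EXX = 70 ksi.
Total weld length L = 13 in.
Required throat t_e = P × Ω / (0.6 F_EXX × L) = 45 × 2.0 / (0.6 × 70 × 13) = 0.1648 in.
Required leg w = t_e / 0.707 = 0.2331 in → use 1/4 in.

w = 1/4 in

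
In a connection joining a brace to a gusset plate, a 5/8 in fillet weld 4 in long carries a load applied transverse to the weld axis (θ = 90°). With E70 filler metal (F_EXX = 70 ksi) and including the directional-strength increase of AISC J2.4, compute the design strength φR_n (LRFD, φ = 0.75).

φR_n ≈ 83.5 kip

t_e = 0.707 × 0.625 = 0.4419 in; A_we = 0.4419 × 4 = 1.767 in².
Directional factor: 1.0 + 0.5 sin^1.5(90°) = 1.5.
F_nw = 0.6 × 70 × 1.5 = 63 ksi.
φR_n = 0.75 × 63 × 1.767 = 83.51 kip.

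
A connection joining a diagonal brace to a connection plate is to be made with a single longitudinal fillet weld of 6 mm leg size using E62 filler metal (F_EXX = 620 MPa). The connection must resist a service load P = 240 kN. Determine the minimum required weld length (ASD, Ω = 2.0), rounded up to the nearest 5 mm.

Throat t_e = 0.707 × 6 = 4.242 mm.
r_n/Ω = (0.6 × 620 × 4.242) / 2.0 = 789 N/mm = 0.789 kN/mm.
L_req = P / (r_n/Ω) = 240 / 0.789 = 304.2 mm total.
Round up → use L = 305 mm.

L = 305 mm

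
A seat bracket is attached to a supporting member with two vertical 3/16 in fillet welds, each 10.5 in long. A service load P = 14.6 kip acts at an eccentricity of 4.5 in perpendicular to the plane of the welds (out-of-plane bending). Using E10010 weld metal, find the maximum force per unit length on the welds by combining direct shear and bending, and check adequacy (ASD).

E100XX → F_EXX = 100 ksi.
L_w = 2 × 10.5 = 21 in; section modulus (unit throat) S = 2 × L²/6 = 36.75 in².
Direct shear f_v = P/L_w = 14.6/21 = 0.6952 kip/in.
Moment M = P × e = 14.6 × 4.5 = 65.7 kip·in; bending f_b = M/S = 1.788 kip/in.
f_max = √(f_v² + f_b²) = √(0.6952² + 1.788²) = 1.918 kip/in.
r_n/Ω = (1/2.0) × 0.6 × 100 × (0.707 × 0.1875) = 3.977 kip/in → adequate.

f_max ≈ 1.92 kip/in; adequate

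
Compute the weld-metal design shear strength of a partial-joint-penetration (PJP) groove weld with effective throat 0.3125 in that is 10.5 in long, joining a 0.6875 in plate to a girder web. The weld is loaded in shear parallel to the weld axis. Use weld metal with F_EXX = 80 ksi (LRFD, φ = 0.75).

φR_n ≈ 118 kip

Effective throat (given) t_e = 0.3125 in.
A_we = 0.3125 × 10.5 = 3.281 in².
F_nw = 0.6 F_EXX = 48 ksi.
φR_n = 0.75 × 48 × 3.281 = 118.1 kip.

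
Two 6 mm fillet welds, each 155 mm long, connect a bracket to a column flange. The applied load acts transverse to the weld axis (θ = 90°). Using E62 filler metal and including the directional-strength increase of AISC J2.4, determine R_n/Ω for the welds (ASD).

E62XX → F_EXX = 620 MPa.
t_e = 0.707 × 6 = 4.242 mm; A_we = 4.242 × 310 = 1315 mm².
Directional factor: 1.0 + 0.5 sin^1.5(90°) = 1.5.
F_nw = 0.6 × 620 × 1.5 = 558 MPa.
R_n/Ω = (558 × 1315) / 2.0 × 10⁻³ = 366.9 kN.

R_n/Ω ≈ 367 kN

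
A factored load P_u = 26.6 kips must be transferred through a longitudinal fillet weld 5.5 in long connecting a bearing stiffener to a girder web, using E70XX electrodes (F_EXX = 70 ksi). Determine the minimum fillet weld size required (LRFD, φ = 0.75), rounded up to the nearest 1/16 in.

Total weld length L = 5.5 in.
Required throat t_e = P_u / (φ × 0.6 F_EXX × L) = 26.6 / (0.75 × 0.6 × 70 × 5.5) = 0.1535 in.
Required leg w = t_e / 0.707 = 0.2172 in → use 1/4 in.

w = 1/4 in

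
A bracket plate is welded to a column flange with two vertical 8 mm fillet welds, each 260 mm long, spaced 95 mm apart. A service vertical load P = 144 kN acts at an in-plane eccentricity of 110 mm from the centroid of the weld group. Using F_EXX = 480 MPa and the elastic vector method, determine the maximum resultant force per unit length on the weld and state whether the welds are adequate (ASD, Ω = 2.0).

Total weld length L_w = 520 mm. Treat welds as unit-width lines.
Polar moment about centroid: J = 2[d³/12 + d(b/2)²] = 2[260³/12 + 260×47.5²] = 4103000 mm³.
Direct shear f_v = P/L_w = 144×10³ / 520 = 276.9 N/mm (vertical).
Torsion M = P·e = 144×10³ × 110 = 15840000 N·mm.
Critical point at (x, y) = (47.5, 130) from centroid. f_tx = M·y/J = 501.9 N/mm; f_ty = M·x/J = 183.4 N/mm.
Resultant f_max = √[f_tx² + (f_v + f_ty)²] = √[501.9² + (276.9 + 183.4)²] = 681 N/mm.
Capacity per unit length: r_n/Ω = (1/2.0) × 0.6 × 480 × (0.707 × 8) = 814.5 N/mm.
681 ≤ 814.5 → adequate.

f_max ≈ 681 N/mm; adequate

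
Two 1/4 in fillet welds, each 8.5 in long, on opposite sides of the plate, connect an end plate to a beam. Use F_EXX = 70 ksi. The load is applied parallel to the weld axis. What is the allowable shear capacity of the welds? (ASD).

R_n/Ω ≈ 63.1 kip

Effective throat t_e = 0.707 × 0.25 = 0.1767 in.
Total length L = 17 in; A_we = 0.1767 × 17 = 3.005 in².
F_nw = 0.6 F_EXX = 0.6 × 70 = 42 ksi.
R_n = 42 × 3.005 = 126.2 kip; R_n/Ω = 126.2/2.0 = 63.1 kip.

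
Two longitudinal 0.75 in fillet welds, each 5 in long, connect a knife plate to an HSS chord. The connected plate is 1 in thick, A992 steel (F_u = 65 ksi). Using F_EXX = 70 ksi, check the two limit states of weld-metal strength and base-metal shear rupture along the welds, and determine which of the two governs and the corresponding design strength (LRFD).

φR_n ≈ 167 kip (weld metal governs)

t_e = 0.707 × 0.75 = 0.5302 in; L = 10 in.
Weld metal: φR_n = 0.75 × 0.6 × 70 × 0.5302 × 10 = 167 kip.
Base metal (shear rupture): φR_n = 0.75 × 0.6 × 65 × 1 × 10 = 292.5 kip.
Governing: weld metal.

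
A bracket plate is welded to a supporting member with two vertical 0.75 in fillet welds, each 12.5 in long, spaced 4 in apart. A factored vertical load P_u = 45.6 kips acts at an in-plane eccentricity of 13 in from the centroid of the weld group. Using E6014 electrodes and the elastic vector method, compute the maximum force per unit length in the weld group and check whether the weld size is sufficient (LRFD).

E60XX → F_EXX = 60 ksi.
Total weld length L_w = 25 in. Treat welds as unit-width lines.
Polar moment about centroid: J = 2[d³/12 + d(b/2)²] = 2[12.5³/12 + 12.5×2²] = 425.5 in³.
Direct shear f_v = P/L_w = 45.6 / 25 = 1.824 kip/in (vertical).
Torsion M = P·e = 45.6 × 13 = 592.8 kip·in.
Critical point at (x, y) = (2, 6.25) from centroid. f_tx = M·y/J = 8.707 kip/in; f_ty = M·x/J = 2.786 kip/in.
Resultant f_max = √[f_tx² + (f_v + f_ty)²] = √[8.707² + (1.824 + 2.786)²] = 9.852 kip/in.
Capacity per unit length: φr_n = 0.75 × 0.6 × 60 × (0.707 × 0.75) = 14.32 kip/in.
9.852 ≤ 14.32 → adequate.

f_max ≈ 9.85 kip/in; adequate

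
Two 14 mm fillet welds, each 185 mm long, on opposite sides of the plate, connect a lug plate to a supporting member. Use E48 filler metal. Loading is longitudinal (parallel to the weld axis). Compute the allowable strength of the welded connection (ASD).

E48XX → F_EXX = 480 MPa.
Effective throat t_e = 0.707 × 14 = 9.898 mm.
Total length L = 370 mm; A_we = 9.898 × 370 = 3662 mm².
F_nw = 0.6 F_EXX = 0.6 × 480 = 288 MPa.
R_n = 288 × 3662 × 10⁻³ = 1055 kN; R_n/Ω = 1055/2.0 = 527.4 kN.

R_n/Ω ≈ 527 kN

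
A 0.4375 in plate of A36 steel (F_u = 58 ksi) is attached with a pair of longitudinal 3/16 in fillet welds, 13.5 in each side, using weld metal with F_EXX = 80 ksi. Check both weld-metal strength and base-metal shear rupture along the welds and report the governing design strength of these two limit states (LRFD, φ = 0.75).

φR_n ≈ 129 kips (weld metal governs)

t_e = 0.707 × 0.1875 = 0.1326 in; L = 27 in.
Weld metal: φR_n = 0.75 × 0.6 × 80 × 0.1326 × 27 = 128.9 kips.
Base metal (shear rupture): φR_n = 0.75 × 0.6 × 58 × 0.4375 × 27 = 308.3 kips.
Governing: weld metal.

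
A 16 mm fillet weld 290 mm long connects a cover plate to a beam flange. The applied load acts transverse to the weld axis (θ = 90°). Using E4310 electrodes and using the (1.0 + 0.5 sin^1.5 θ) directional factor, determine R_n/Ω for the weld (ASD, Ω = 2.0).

R_n/Ω ≈ 635 kN

E43XX → F_EXX = 430 MPa.
t_e = 0.707 × 16 = 11.31 mm; A_we = 11.31 × 290 = 3280 mm².
Directional factor: 1.0 + 0.5 sin^1.5(90°) = 1.5.
F_nw = 0.6 × 430 × 1.5 = 387 MPa.
R_n/Ω = (387 × 3280) / 2.0 × 10⁻³ = 634.8 kN.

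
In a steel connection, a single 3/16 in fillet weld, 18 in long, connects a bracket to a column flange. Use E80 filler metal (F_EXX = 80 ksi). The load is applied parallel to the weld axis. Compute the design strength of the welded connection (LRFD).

φR_n ≈ 85.9 kip

Effective throat t_e = 0.707 × 0.1875 = 0.1326 in.
Total length L = 18 in; A_we = 0.1326 × 18 = 2.386 in².
F_nw = 0.6 F_EXX = 0.6 × 80 = 48 ksi.
φR_n = 0.75 × 48 × 2.386 = 85.9 kip.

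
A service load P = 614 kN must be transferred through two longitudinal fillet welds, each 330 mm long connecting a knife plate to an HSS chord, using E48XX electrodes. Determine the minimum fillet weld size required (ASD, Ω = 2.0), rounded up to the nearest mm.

E48XX → F_EXX = 480 MPa.
Total weld length L = 660 mm.
Required throat t_e = P × Ω / (0.6 F_EXX × L) = 614 × 2.0 / (0.6 × 480 × 660 × 10⁻³) = 6.46 mm.
Required leg w = t_e / 0.707 = 9.138 mm → use 10 mm.

w = 10 mm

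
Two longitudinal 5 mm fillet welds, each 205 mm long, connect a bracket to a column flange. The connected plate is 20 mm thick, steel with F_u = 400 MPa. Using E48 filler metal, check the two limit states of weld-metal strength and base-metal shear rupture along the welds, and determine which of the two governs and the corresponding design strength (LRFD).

φR_n ≈ 313 kN (weld metal governs)

E48XX → F_EXX = 480 MPa.
t_e = 0.707 × 5 = 3.535 mm; L = 410 mm.
Weld metal: φR_n = 0.75 × 0.6 × 480 × 3.535 × 410 × 10⁻³ = 313.1 kN.
Base metal (shear rupture): φR_n = 0.75 × 0.6 × 400 × 20 × 410 × 10⁻³ = 1476 kN.
Governing: weld metal.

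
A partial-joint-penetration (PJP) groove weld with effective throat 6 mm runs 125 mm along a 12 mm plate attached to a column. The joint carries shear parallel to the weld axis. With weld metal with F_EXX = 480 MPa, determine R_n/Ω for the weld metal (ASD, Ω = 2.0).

R_n/Ω ≈ 108 kN

Effective throat (given) t_e = 6 mm.
A_we = 6 × 125 = 750 mm².
F_nw = 0.6 F_EXX = 288 MPa.
R_n/Ω = (288 × 750) / 2.0 × 10⁻³ = 108 kN.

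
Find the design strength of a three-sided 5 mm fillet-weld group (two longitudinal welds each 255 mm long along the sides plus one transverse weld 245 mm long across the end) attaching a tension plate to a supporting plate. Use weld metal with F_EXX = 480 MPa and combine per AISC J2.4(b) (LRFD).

t_e = 0.707 × 5 = 3.535 mm.
R_nwl = 0.6 × 480 × 3.535 × 510 × 10⁻³ = 519.2 kN (longitudinal, 2 welds).
R_nwt = 0.6 × 480 × 3.535 × 245 × 10⁻³ = 249.4 kN (transverse, base value).
(i) R_nwl + R_nwt = 768.7 kN; (ii) 0.85 R_nwl + 1.5 R_nwt = 815.5 kN.
R_n = max = 815.5 kN [governs: (ii)]; φR_n = 611.6 kN.

φR_n ≈ 612 kN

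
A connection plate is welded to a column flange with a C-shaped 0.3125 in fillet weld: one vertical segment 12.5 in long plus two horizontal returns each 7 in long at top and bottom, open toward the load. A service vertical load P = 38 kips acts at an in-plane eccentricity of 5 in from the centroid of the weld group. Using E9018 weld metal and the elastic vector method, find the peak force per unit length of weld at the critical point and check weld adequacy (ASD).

f_max ≈ 2.94 kip/in; adequate

E90XX → F_EXX = 90 ksi.
Total weld length L_w = 26.5 in. Treat welds as unit-width lines.
Centroid: x̄ = 2×7×3.5 / 26.5 = 1.849 in from the vertical weld.
Polar moment about centroid: J = I_x + I_y = [12.5³/12 + 2×7×6.25²] + [12.5×1.849² + 2(7³/12 + 7×1.651²)] = 847.7 in³.
Direct shear f_v = P/L_w = 38 / 26.5 = 1.434 kip/in (vertical).
Torsion M = P·e = 38 × 5 = 190 kip·in.
Critical point at (x, y) = (5.151, 6.25) from centroid. f_tx = M·y/J = 1.401 kip/in; f_ty = M·x/J = 1.155 kip/in.
Resultant f_max = √[f_tx² + (f_v + f_ty)²] = √[1.401² + (1.434 + 1.155)²] = 2.943 kip/in.
Capacity per unit length: r_n/Ω = (1/2.0) × 0.6 × 90 × (0.707 × 0.3125) = 5.965 kip/in.
2.943 ≤ 5.965 → adequate.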